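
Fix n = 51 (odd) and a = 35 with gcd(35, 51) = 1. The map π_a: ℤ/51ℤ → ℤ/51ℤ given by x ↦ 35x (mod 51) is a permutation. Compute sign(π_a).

Start at x=35: 35 → 1 → 35 (one orbit).
The orbit structure of x ↦ 35x mod 51: 34 orbits of sizes [2, 2, 2, 2, 2, 2, 2, 2, 2, 2, 2, 2, 2, 2, 2, 2, 2, 1, 1, 1, 1, 1, 1, 1, 1, 1, 1, 1, 1, 1, 1, 1, 1, 1].
With 34 cycles on 51 points, sign = (−1)^{51−34} = -1.

-1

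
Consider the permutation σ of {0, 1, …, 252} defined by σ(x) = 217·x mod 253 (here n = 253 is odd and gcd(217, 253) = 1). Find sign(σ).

Orbit of 48 under x↦217x: [48, 43, 223, 68, 82, 84, 12]… (length divides ord_253(217)).
Cycle type of π: 110×2 + 22 + 10 + 1; total 5 cycles.
5 cycles on 253: each ℓ→(−1)^(ℓ−1), product (−1)^248 = +1.
Zolotarev: (217|253) = +1, matching the cycle-count sign.

+1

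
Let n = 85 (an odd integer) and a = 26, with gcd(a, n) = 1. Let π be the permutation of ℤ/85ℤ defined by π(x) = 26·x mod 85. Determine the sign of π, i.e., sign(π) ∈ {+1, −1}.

Start at x=26: 26 → 81 → 66 → 16 → 76 → 21 → 36 → … (one orbit).
Decompose π into cycles: lengths [8, 8, 8, 8, 8, 8, 8, 8, 8, 8, 1, 1, 1, 1, 1] (15 cycles, including the fixed point 0).
15 cycles on 85: each ℓ→(−1)^(ℓ−1), product (−1)^70 = +1.
The Jacobi symbol (26|85) = +1 (Zolotarev) agrees.

+1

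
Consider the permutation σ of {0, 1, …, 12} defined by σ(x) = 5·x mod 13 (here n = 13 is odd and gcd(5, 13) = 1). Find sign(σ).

Start at x=8: 8 → 1 → 5 → 12 → 8 (one orbit).
Decompose π into cycles: lengths [4, 4, 4, 1] (4 cycles, including the fixed point 0).
With 4 cycles on 13 points, sign = (−1)^{13−4} = -1.

-1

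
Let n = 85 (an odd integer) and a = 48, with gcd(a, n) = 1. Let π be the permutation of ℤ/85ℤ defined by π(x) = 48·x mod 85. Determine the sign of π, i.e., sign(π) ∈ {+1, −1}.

+1

Start at x=21: 21 → 73 → 19 → 62 → 1 → 48 → 9 → … (one orbit).
The orbit structure of x ↦ 48x mod 85: 7 orbits of sizes [16, 16, 16, 16, 16, 4, 1].
With 7 cycles on 85 points, sign = (−1)^{85−7} = +1.
Via Zolotarev, sign(π_{48}) = (48|85) = +1.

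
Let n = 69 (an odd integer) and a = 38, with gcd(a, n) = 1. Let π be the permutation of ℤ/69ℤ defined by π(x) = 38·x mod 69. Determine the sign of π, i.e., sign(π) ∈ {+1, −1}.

+1

Trace 14: π^k(14) = [14, 49, 68, 31, 5, 52, 44] for k=0..6.
Decompose π into cycles: lengths [22, 22, 22, 2, 1] (5 cycles, including the fixed point 0).
n − c = 69 − 5 = 64; sign = (−1)^64 = +1.
The Jacobi symbol (38|69) = +1 (Zolotarev) agrees.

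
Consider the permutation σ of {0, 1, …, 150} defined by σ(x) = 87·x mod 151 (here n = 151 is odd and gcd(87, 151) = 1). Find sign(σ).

Orbit of 132 under x↦87x: [132, 8, 92, 1, 87, 19, 143]… (length divides ord_151(87)).
Cycle lengths of π_87 on ℤ/151ℤ: [10, 10, 10, 10, 10, 10, 10, 10, 10, 10, 10, 10, 10, 10, 10, 1]; 16 cycles in total.
n − c = 151 − 16 = 135; sign = (−1)^135 = -1.
(87|151)_J = -1 (Zolotarev's lemma cross-check).

-1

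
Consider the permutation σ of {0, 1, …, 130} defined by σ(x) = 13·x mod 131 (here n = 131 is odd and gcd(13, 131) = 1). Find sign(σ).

+1

Orbit of 1 under x↦13x: [1, 13, 38, 101, 3, 39, 114]… (length divides ord_131(13)).
π_13 has 3 disjoint cycles with lengths [65, 65, 1] on {0,…,130}.
131 − 3 = 128 transpositions; sign(π) = (−1)^128 = +1.
(13|131)_J = +1 (Zolotarev's lemma cross-check).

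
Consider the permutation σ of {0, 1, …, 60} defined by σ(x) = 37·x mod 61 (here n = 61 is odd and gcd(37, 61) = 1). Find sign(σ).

Orbit of 34 under x↦37x: [34, 38, 3, 50, 20, 8, 52]… (length divides ord_61(37)).
4 cycles of lengths [20, 20, 20, 1].
sign(π) = (−1)^{n − #cycles} = (−1)^{61−4} = (−1)^57 = -1.
Via Zolotarev, sign(π_{37}) = (37|61) = -1.

-1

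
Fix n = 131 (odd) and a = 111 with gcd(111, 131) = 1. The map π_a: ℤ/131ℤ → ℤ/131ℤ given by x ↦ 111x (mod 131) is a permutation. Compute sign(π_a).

Orbit of 14 under x↦111x: [14, 113, 98, 5, 31, 35, 86]… (length divides ord_131(111)).
Cycle type of π: 130 + 1; total 2 cycles.
sign(π) = (−1)^{n − #cycles} = (−1)^{131−2} = (−1)^129 = -1.
Check: (111/131) = -1 by Zolotarev.

-1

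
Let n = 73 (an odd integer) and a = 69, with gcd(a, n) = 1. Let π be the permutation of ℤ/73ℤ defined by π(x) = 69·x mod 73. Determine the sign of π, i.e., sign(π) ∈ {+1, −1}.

Start at x=9: 9 → 37 → 71 → 8 → 41 → 55 → 72 → … (one orbit).
Cycle type of π: 18×4 + 1; total 5 cycles.
n − c = 73 − 5 = 68; sign = (−1)^68 = +1.

+1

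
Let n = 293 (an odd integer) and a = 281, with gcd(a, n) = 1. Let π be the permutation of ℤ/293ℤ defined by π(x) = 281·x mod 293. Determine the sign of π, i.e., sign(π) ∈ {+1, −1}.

Trace 141: π^k(141) = [141, 66, 87, 128, 222, 266, 31] for k=0..6.
The orbit structure of x ↦ 281x mod 293: 2 orbits of sizes [292, 1].
293 − 2 = 291 transpositions; sign(π) = (−1)^291 = -1.

-1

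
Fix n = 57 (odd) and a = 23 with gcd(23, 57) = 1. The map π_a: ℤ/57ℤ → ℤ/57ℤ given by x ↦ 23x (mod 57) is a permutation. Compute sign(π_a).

-1

Trace 5: π^k(5) = [5, 1, 23, 16, 26, 28, 17] for k=0..6.
6 cycles of lengths [18, 18, 9, 9, 2, 1].
6 cycles on 57: each ℓ→(−1)^(ℓ−1), product (−1)^51 = -1.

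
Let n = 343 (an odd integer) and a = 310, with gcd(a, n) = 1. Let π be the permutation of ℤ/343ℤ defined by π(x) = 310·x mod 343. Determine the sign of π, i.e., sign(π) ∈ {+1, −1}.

+1

Start at x=197: 197 → 16 → 158 → 274 → 219 → 319 → 106 → … (one orbit).
π_310 has 7 disjoint cycles with lengths [147, 147, 21, 21, 3, 3, 1] on {0,…,342}.
sign(π) = (−1)^{n − #cycles} = (−1)^{343−7} = (−1)^336 = +1.
Check: (310/343) = +1 by Zolotarev.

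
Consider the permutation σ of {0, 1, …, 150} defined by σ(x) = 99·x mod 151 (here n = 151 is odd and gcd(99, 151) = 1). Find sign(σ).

Start at x=91: 91 → 100 → 85 → 110 → 18 → 121 → 50 → … (one orbit).
Decompose π into cycles: lengths [75, 75, 1] (3 cycles, including the fixed point 0).
n − c = 151 − 3 = 148; sign = (−1)^148 = +1.

+1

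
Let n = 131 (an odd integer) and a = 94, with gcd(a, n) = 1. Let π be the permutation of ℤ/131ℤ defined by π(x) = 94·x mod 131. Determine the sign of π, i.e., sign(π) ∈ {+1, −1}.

+1

Trace 20: π^k(20) = [20, 46, 1, 94, 59, 44, 75] for k=0..6.
Cycle type of π: 65×2 + 1; total 3 cycles.
With 3 cycles on 131 points, sign = (−1)^{131−3} = +1.
Via Zolotarev, sign(π_{94}) = (94|131) = +1.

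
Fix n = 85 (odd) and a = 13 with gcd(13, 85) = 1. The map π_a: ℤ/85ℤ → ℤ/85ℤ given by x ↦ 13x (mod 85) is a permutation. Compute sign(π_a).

-1

Start at x=72: 72 → 1 → 13 → 84 → 72 (one orbit).
The orbit structure of x ↦ 13x mod 85: 22 orbits of sizes [4, 4, 4, 4, 4, 4, 4, 4, 4, 4, 4, 4, 4, 4, 4, 4, 4, 4, 4, 4, 4, 1].
Σ(ℓ_i−1) = 85−22 = 63; sign = (−1)^63 = -1.
Zolotarev: (13|85) = -1, matching the cycle-count sign.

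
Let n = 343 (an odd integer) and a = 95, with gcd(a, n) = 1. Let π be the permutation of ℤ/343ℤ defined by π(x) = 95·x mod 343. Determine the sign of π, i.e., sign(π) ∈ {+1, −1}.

Start at x=316: 316 → 179 → 198 → 288 → 263 → 289 → 15 → … (one orbit).
The orbit structure of x ↦ 95x mod 343: 7 orbits of sizes [147, 147, 21, 21, 3, 3, 1].
343 − 7 = 336 transpositions; sign(π) = (−1)^336 = +1.

+1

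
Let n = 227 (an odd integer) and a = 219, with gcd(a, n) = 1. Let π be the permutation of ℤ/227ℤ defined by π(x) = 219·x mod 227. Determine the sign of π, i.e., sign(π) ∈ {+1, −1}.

Trace 75: π^k(75) = [75, 81, 33, 190, 69, 129, 103] for k=0..6.
Decompose π into cycles: lengths [113, 113, 1] (3 cycles, including the fixed point 0).
Σ(ℓ_i−1) = 227−3 = 224; sign = (−1)^224 = +1.
Via Zolotarev, sign(π_{219}) = (219|227) = +1.

+1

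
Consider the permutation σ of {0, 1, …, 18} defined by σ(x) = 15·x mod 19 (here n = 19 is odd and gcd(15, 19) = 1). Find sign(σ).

-1

Trace 9: π^k(9) = [9, 2, 11, 13, 5, 18, 4] for k=0..6.
Decompose π into cycles: lengths [18, 1] (2 cycles, including the fixed point 0).
2 cycles on 19: each ℓ→(−1)^(ℓ−1), product (−1)^17 = -1.
Via Zolotarev, sign(π_{15}) = (15|19) = -1.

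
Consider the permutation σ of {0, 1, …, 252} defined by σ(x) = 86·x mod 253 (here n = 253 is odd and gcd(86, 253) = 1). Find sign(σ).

Trace 119: π^k(119) = [119, 114, 190, 148, 78, 130, 48] for k=0..6.
π_86 has 6 disjoint cycles with lengths [110, 110, 22, 5, 5, 1] on {0,…,252}.
253 − 6 = 247 transpositions; sign(π) = (−1)^247 = -1.
(86|253)_J = -1 (Zolotarev's lemma cross-check).

-1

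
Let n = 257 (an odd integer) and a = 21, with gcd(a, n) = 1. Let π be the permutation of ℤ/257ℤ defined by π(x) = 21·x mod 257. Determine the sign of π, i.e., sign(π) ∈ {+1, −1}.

Start at x=141: 141 → 134 → 244 → 241 → 178 → 140 → 113 → … (one orbit).
π_21 has 3 disjoint cycles with lengths [128, 128, 1] on {0,…,256}.
Σ(ℓ_i−1) = 257−3 = 254; sign = (−1)^254 = +1.
The Jacobi symbol (21|257) = +1 (Zolotarev) agrees.

+1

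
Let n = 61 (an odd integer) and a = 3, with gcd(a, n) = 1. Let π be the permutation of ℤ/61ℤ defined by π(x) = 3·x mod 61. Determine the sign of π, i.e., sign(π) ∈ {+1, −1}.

Orbit of 3 under x↦3x: [3, 9, 27, 20, 60, 58, 52]… (length divides ord_61(3)).
The orbit structure of x ↦ 3x mod 61: 7 orbits of sizes [10, 10, 10, 10, 10, 10, 1].
n − c = 61 − 7 = 54; sign = (−1)^54 = +1.
Check: (3/61) = +1 by Zolotarev.

+1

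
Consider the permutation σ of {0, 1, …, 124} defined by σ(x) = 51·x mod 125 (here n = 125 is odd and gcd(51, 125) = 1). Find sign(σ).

Trace 51: π^k(51) = [51, 101, 26, 76, 1] for k=0..4.
The orbit structure of x ↦ 51x mod 125: 45 orbits of sizes [5, 5, 5, 5, 5, 5, 5, 5, 5, 5, 5, 5, 5, 5, 5, 5, 5, 5, 5, 5, 1, 1, 1, 1, 1, 1, 1, 1, 1, 1, 1, 1, 1, 1, 1, 1, 1, 1, 1, 1, 1, 1, 1, 1, 1].
With 45 cycles on 125 points, sign = (−1)^{125−45} = +1.
Check: (51/125) = +1 by Zolotarev.

+1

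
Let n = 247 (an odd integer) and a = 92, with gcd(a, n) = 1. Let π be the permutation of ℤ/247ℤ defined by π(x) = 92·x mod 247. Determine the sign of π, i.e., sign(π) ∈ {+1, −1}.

Start at x=118: 118 → 235 → 131 → 196 → 1 → 92 → 66 → … (one orbit).
The orbit structure of x ↦ 92x mod 247: 39 orbits of sizes [9, 9, 9, 9, 9, 9, 9, 9, 9, 9, 9, 9, 9, 9, 9, 9, 9, 9, 9, 9, 9, 9, 9, 9, 9, 9, 1, 1, 1, 1, 1, 1, 1, 1, 1, 1, 1, 1, 1].
With 39 cycles on 247 points, sign = (−1)^{247−39} = +1.
(92|247)_J = +1 (Zolotarev's lemma cross-check).

+1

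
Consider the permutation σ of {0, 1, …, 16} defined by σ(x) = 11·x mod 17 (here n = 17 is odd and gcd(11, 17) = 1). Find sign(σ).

Orbit of 12 under x↦11x: [12, 13, 7, 9, 14, 1, 11]… (length divides ord_17(11)).
Cycle type of π: 16 + 1; total 2 cycles.
n − c = 17 − 2 = 15; sign = (−1)^15 = -1.

-1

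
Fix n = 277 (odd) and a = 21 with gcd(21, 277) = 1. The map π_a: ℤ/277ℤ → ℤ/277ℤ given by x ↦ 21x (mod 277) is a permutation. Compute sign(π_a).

Start at x=273: 273 → 193 → 175 → 74 → 169 → 225 → 16 → … (one orbit).
π_21 has 7 disjoint cycles with lengths [46, 46, 46, 46, 46, 46, 1] on {0,…,276}.
sign(π) = (−1)^{n − #cycles} = (−1)^{277−7} = (−1)^270 = +1.
Check: (21/277) = +1 by Zolotarev.

+1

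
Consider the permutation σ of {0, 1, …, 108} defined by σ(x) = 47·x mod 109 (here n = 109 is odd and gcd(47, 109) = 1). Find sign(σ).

Start at x=17: 17 → 36 → 57 → 63 → 18 → 83 → 86 → … (one orbit).
The orbit structure of x ↦ 47x mod 109: 2 orbits of sizes [108, 1].
sign(π) = (−1)^{n − #cycles} = (−1)^{109−2} = (−1)^107 = -1.
Via Zolotarev, sign(π_{47}) = (47|109) = -1.

-1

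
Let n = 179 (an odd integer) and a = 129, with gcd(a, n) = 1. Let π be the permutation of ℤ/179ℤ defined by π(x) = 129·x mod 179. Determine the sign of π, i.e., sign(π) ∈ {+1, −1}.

+1

Trace 82: π^k(82) = [82, 17, 45, 77, 88, 75, 9] for k=0..6.
Decompose π into cycles: lengths [89, 89, 1] (3 cycles, including the fixed point 0).
With 3 cycles on 179 points, sign = (−1)^{179−3} = +1.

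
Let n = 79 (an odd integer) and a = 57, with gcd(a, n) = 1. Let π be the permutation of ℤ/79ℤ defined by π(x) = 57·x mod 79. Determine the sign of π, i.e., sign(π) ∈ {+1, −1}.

Start at x=22: 22 → 69 → 62 → 58 → 67 → 27 → 38 → … (one orbit).
The orbit structure of x ↦ 57x mod 79: 4 orbits of sizes [26, 26, 26, 1].
With 4 cycles on 79 points, sign = (−1)^{79−4} = -1.
The Jacobi symbol (57|79) = -1 (Zolotarev) agrees.

-1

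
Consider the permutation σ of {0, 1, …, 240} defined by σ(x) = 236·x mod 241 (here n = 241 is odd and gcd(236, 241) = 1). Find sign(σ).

+1

Orbit of 214 under x↦236x: [214, 135, 48, 1, 236, 25, 116]… (length divides ord_241(236)).
Cycle type of π: 40×6 + 1; total 7 cycles.
Σ(ℓ_i−1) = 241−7 = 234; sign = (−1)^234 = +1.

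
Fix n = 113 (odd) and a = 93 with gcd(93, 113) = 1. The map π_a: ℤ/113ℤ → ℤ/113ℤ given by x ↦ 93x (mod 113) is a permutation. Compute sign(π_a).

-1

Start at x=85: 85 → 108 → 100 → 34 → 111 → 40 → 104 → … (one orbit).
2 cycles of lengths [112, 1].
Σ(ℓ_i−1) = 113−2 = 111; sign = (−1)^111 = -1.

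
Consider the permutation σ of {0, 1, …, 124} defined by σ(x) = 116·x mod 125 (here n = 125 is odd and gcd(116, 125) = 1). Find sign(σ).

+1

Orbit of 36 under x↦116x: [36, 51, 41, 6, 71, 111, 1]… (length divides ord_125(116)).
Decompose π into cycles: lengths [25, 25, 25, 25, 5, 5, 5, 5, 1, 1, 1, 1, 1] (13 cycles, including the fixed point 0).
sign(π) = (−1)^{n − #cycles} = (−1)^{125−13} = (−1)^112 = +1.
The Jacobi symbol (116|125) = +1 (Zolotarev) agrees.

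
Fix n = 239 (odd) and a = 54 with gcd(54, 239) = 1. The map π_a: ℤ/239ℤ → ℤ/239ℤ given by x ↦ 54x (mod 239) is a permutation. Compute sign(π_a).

Start at x=128: 128 → 220 → 169 → 44 → 225 → 200 → 45 → … (one orbit).
The orbit structure of x ↦ 54x mod 239: 3 orbits of sizes [119, 119, 1].
3 cycles on 239: each ℓ→(−1)^(ℓ−1), product (−1)^236 = +1.

+1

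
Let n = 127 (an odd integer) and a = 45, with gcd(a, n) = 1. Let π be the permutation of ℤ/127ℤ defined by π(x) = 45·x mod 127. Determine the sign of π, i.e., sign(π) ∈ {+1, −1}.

Orbit of 86 under x↦45x: [86, 60, 33, 88, 23, 19, 93]… (length divides ord_127(45)).
Decompose π into cycles: lengths [126, 1] (2 cycles, including the fixed point 0).
127 − 2 = 125 transpositions; sign(π) = (−1)^125 = -1.

-1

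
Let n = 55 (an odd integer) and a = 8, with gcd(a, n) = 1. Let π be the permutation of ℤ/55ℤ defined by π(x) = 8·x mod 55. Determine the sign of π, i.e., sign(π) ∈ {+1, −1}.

Orbit of 14 under x↦8x: [14, 2, 16, 18, 34, 52, 31]… (length divides ord_55(8)).
Cycle lengths of π_8 on ℤ/55ℤ: [20, 20, 10, 4, 1]; 5 cycles in total.
sign(π) = (−1)^{n − #cycles} = (−1)^{55−5} = (−1)^50 = +1.

+1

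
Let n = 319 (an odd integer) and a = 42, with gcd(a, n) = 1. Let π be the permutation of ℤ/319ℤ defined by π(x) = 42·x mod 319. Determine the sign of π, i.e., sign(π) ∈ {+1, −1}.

+1

Orbit of 92 under x↦42x: [92, 36, 236, 23, 9, 59, 245]… (length divides ord_319(42)).
The orbit structure of x ↦ 42x mod 319: 9 orbits of sizes [70, 70, 70, 70, 14, 14, 5, 5, 1].
319 − 9 = 310 transpositions; sign(π) = (−1)^310 = +1.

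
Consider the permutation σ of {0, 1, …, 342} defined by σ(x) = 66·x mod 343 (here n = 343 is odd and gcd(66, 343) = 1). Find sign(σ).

-1

Orbit of 302 under x↦66x: [302, 38, 107, 202, 298, 117, 176]… (length divides ord_343(66)).
π_66 has 4 disjoint cycles with lengths [294, 42, 6, 1] on {0,…,342}.
343 − 4 = 339 transpositions; sign(π) = (−1)^339 = -1.
Zolotarev: (66|343) = -1, matching the cycle-count sign.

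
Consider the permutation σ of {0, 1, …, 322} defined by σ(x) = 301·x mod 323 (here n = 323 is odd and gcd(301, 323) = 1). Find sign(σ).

-1

Start at x=77: 77 → 244 → 123 → 201 → 100 → 61 → 273 → … (one orbit).
The orbit structure of x ↦ 301x mod 323: 6 orbits of sizes [144, 144, 16, 9, 9, 1].
6 cycles on 323: each ℓ→(−1)^(ℓ−1), product (−1)^317 = -1.
The Jacobi symbol (301|323) = -1 (Zolotarev) agrees.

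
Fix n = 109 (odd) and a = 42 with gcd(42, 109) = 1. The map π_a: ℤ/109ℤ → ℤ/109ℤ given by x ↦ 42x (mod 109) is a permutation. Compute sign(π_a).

-1

Orbit of 1 under x↦42x: [1, 42, 20, 77, 73, 14, 43]… (length divides ord_109(42)).
Cycle type of π: 108 + 1; total 2 cycles.
2 cycles on 109: each ℓ→(−1)^(ℓ−1), product (−1)^107 = -1.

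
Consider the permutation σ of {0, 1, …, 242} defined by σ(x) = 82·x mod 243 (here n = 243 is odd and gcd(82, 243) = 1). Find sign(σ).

+1

Orbit of 163 under x↦82x: [163, 1, 82]… (length divides ord_243(82)).
Cycle lengths of π_82 on ℤ/243ℤ: [3, 3, 3, 3, 3, 3, 3, 3, 3, 3, 3, 3, 3, 3, 3, 3, 3, 3, 3, 3, 3, 3, 3, 3, 3, 3, 3, 3, 3, 3, 3, 3, 3, 3, 3, 3, 3, 3, 3, 3, 3, 3, 3, 3, 3, 3, 3, 3, 3, 3, 3, 3, 3, 3, 1, 1, 1, 1, 1, 1, 1, 1, 1, 1, 1, 1, 1, 1, 1, 1, 1, 1, 1, 1, 1, 1, 1, 1, 1, 1, 1, 1, 1, 1, 1, 1, 1, 1, 1, 1, 1, 1, 1, 1, 1, 1, 1, 1, 1, 1, 1, 1, 1, 1, 1, 1, 1, 1, 1, 1, 1, 1, 1, 1, 1, 1, 1, 1, 1, 1, 1, 1, 1, 1, 1, 1, 1, 1, 1, 1, 1, 1, 1, 1, 1]; 135 cycles in total.
With 135 cycles on 243 points, sign = (−1)^{243−135} = +1.
Zolotarev: (82|243) = +1, matching the cycle-count sign.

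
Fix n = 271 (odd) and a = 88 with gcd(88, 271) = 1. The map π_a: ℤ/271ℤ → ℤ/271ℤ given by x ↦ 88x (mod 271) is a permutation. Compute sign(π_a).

Trace 206: π^k(206) = [206, 242, 158, 83, 258, 211, 140] for k=0..6.
π_88 has 11 disjoint cycles with lengths [27, 27, 27, 27, 27, 27, 27, 27, 27, 27, 1] on {0,…,270}.
Σ(ℓ_i−1) = 271−11 = 260; sign = (−1)^260 = +1.
Via Zolotarev, sign(π_{88}) = (88|271) = +1.

+1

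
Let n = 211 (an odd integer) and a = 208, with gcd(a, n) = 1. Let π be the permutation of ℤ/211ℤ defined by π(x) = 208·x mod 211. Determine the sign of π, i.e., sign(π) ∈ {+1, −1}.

Start at x=34: 34 → 109 → 95 → 137 → 11 → 178 → 99 → … (one orbit).
Decompose π into cycles: lengths [105, 105, 1] (3 cycles, including the fixed point 0).
With 3 cycles on 211 points, sign = (−1)^{211−3} = +1.
Check: (208/211) = +1 by Zolotarev.

+1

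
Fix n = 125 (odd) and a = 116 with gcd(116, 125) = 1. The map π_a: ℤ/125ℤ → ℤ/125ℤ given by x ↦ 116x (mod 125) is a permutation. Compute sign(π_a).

+1

Trace 76: π^k(76) = [76, 66, 31, 96, 11, 26, 16] for k=0..6.
13 cycles of lengths [25, 25, 25, 25, 5, 5, 5, 5, 1, 1, 1, 1, 1].
sign(π) = (−1)^{n − #cycles} = (−1)^{125−13} = (−1)^112 = +1.
Zolotarev: (116|125) = +1, matching the cycle-count sign.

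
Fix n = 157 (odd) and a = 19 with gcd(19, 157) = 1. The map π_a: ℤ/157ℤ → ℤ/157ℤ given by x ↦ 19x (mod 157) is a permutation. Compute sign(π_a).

+1

Orbit of 19 under x↦19x: [19, 47, 108, 11, 52, 46, 89]… (length divides ord_157(19)).
Cycle type of π: 39×4 + 1; total 5 cycles.
sign(π) = (−1)^{n − #cycles} = (−1)^{157−5} = (−1)^152 = +1.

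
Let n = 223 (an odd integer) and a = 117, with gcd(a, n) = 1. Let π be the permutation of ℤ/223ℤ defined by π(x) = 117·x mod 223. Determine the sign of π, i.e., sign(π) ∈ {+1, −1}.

-1

Orbit of 89 under x↦117x: [89, 155, 72, 173, 171, 160, 211]… (length divides ord_223(117)).
Decompose π into cycles: lengths [222, 1] (2 cycles, including the fixed point 0).
Σ(ℓ_i−1) = 223−2 = 221; sign = (−1)^221 = -1.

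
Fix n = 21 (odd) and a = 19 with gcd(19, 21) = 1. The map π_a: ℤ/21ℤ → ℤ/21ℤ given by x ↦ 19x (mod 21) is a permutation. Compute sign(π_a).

Start at x=16: 16 → 10 → 1 → 19 → 4 → 13 → 16 (one orbit).
Cycle type of π: 6×3 + 1×3; total 6 cycles.
6 cycles on 21: each ℓ→(−1)^(ℓ−1), product (−1)^15 = -1.

-1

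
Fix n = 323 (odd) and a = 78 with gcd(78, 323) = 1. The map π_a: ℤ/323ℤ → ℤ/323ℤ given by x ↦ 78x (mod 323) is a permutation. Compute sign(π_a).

Orbit of 113 under x↦78x: [113, 93, 148, 239, 231, 253, 31]… (length divides ord_323(78)).
Decompose π into cycles: lengths [144, 144, 18, 16, 1] (5 cycles, including the fixed point 0).
sign(π) = (−1)^{n − #cycles} = (−1)^{323−5} = (−1)^318 = +1.
(78|323)_J = +1 (Zolotarev's lemma cross-check).

+1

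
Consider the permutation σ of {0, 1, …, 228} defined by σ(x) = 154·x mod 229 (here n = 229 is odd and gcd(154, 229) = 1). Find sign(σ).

Start at x=15: 15 → 20 → 103 → 61 → 5 → 83 → 187 → … (one orbit).
Cycle lengths of π_154 on ℤ/229ℤ: [114, 114, 1]; 3 cycles in total.
With 3 cycles on 229 points, sign = (−1)^{229−3} = +1.
Zolotarev: (154|229) = +1, matching the cycle-count sign.

+1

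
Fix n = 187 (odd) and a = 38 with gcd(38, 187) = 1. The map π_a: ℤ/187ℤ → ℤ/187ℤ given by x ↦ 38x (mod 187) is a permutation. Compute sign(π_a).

+1

Orbit of 69 under x↦38x: [69, 4, 152, 166, 137, 157, 169]… (length divides ord_187(38)).
The orbit structure of x ↦ 38x mod 187: 15 orbits of sizes [20, 20, 20, 20, 20, 20, 20, 20, 5, 5, 4, 4, 4, 4, 1].
187 − 15 = 172 transpositions; sign(π) = (−1)^172 = +1.
Check: (38/187) = +1 by Zolotarev.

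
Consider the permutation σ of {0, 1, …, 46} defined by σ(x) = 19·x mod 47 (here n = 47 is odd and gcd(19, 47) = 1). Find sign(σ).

Trace 44: π^k(44) = [44, 37, 45, 9, 30, 6, 20] for k=0..6.
Cycle type of π: 46 + 1; total 2 cycles.
With 2 cycles on 47 points, sign = (−1)^{47−2} = -1.

-1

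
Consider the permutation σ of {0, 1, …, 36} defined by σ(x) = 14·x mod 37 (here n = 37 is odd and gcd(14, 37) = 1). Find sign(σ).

-1

Trace 14: π^k(14) = [14, 11, 6, 10, 29, 36, 23] for k=0..6.
Cycle lengths of π_14 on ℤ/37ℤ: [12, 12, 12, 1]; 4 cycles in total.
37 − 4 = 33 transpositions; sign(π) = (−1)^33 = -1.
Via Zolotarev, sign(π_{14}) = (14|37) = -1.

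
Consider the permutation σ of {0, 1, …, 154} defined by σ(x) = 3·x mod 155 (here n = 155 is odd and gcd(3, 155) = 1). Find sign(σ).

Trace 126: π^k(126) = [126, 68, 49, 147, 131, 83, 94] for k=0..6.
5 cycles of lengths [60, 60, 30, 4, 1].
n − c = 155 − 5 = 150; sign = (−1)^150 = +1.
The Jacobi symbol (3|155) = +1 (Zolotarev) agrees.

+1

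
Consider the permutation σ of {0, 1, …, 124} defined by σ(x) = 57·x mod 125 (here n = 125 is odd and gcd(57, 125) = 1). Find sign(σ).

Trace 1: π^k(1) = [1, 57, 124, 68] for k=0..3.
32 cycles of lengths [4, 4, 4, 4, 4, 4, 4, 4, 4, 4, 4, 4, 4, 4, 4, 4, 4, 4, 4, 4, 4, 4, 4, 4, 4, 4, 4, 4, 4, 4, 4, 1].
n − c = 125 − 32 = 93; sign = (−1)^93 = -1.

-1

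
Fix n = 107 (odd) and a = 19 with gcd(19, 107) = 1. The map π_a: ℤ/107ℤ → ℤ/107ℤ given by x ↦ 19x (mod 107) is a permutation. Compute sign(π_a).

Start at x=1: 1 → 19 → 40 → 11 → 102 → 12 → 14 → … (one orbit).
3 cycles of lengths [53, 53, 1].
107 − 3 = 104 transpositions; sign(π) = (−1)^104 = +1.
The Jacobi symbol (19|107) = +1 (Zolotarev) agrees.

+1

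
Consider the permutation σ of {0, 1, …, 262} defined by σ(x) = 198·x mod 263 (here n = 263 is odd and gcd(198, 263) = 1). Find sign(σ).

Orbit of 235 under x↦198x: [235, 242, 50, 169, 61, 243, 248]… (length divides ord_263(198)).
Cycle type of π: 131×2 + 1; total 3 cycles.
263 − 3 = 260 transpositions; sign(π) = (−1)^260 = +1.

+1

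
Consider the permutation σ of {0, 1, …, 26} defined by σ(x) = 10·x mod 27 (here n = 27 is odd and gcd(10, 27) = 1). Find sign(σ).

Trace 10: π^k(10) = [10, 19, 1] for k=0..2.
15 cycles of lengths [3, 3, 3, 3, 3, 3, 1, 1, 1, 1, 1, 1, 1, 1, 1].
sign(π) = (−1)^{n − #cycles} = (−1)^{27−15} = (−1)^12 = +1.

+1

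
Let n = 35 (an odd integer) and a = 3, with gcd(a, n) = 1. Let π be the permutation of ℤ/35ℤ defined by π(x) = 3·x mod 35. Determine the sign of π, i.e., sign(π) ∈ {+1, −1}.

Start at x=1: 1 → 3 → 9 → 27 → 11 → 33 → 29 → … (one orbit).
Cycle type of π: 12×2 + 6 + 4 + 1; total 5 cycles.
5 cycles on 35: each ℓ→(−1)^(ℓ−1), product (−1)^30 = +1.
Zolotarev: (3|35) = +1, matching the cycle-count sign.

+1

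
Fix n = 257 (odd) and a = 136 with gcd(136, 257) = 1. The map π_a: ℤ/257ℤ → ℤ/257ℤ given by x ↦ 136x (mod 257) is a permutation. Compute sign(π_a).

+1

Start at x=137: 137 → 128 → 189 → 4 → 30 → 225 → 17 → … (one orbit).
9 cycles of lengths [32, 32, 32, 32, 32, 32, 32, 32, 1].
n − c = 257 − 9 = 248; sign = (−1)^248 = +1.
(136|257)_J = +1 (Zolotarev's lemma cross-check).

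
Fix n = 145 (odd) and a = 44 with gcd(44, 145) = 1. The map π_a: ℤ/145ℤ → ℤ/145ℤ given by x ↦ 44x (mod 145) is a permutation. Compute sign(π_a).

Start at x=86: 86 → 14 → 36 → 134 → 96 → 19 → 111 → … (one orbit).
8 cycles of lengths [28, 28, 28, 28, 28, 2, 2, 1].
sign(π) = (−1)^{n − #cycles} = (−1)^{145−8} = (−1)^137 = -1.
The Jacobi symbol (44|145) = -1 (Zolotarev) agrees.

-1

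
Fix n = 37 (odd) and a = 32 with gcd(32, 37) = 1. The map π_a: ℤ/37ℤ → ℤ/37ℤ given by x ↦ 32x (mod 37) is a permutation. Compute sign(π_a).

Orbit of 29 under x↦32x: [29, 3, 22, 1, 32, 25, 23]… (length divides ord_37(32)).
The orbit structure of x ↦ 32x mod 37: 2 orbits of sizes [36, 1].
37 − 2 = 35 transpositions; sign(π) = (−1)^35 = -1.

-1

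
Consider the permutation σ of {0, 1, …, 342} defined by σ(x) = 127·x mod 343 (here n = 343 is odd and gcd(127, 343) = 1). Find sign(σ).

+1

Start at x=323: 323 → 204 → 183 → 260 → 92 → 22 → 50 → … (one orbit).
Cycle lengths of π_127 on ℤ/343ℤ: [49, 49, 49, 49, 49, 49, 7, 7, 7, 7, 7, 7, 1, 1, 1, 1, 1, 1, 1]; 19 cycles in total.
Σ(ℓ_i−1) = 343−19 = 324; sign = (−1)^324 = +1.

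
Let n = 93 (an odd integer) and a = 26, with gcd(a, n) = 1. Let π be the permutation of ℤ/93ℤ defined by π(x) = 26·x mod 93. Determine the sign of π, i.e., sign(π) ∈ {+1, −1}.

+1

Trace 67: π^k(67) = [67, 68, 1, 26, 25, 92] for k=0..5.
Cycle lengths of π_26 on ℤ/93ℤ: [6, 6, 6, 6, 6, 6, 6, 6, 6, 6, 6, 6, 6, 6, 6, 2, 1]; 17 cycles in total.
n − c = 93 − 17 = 76; sign = (−1)^76 = +1.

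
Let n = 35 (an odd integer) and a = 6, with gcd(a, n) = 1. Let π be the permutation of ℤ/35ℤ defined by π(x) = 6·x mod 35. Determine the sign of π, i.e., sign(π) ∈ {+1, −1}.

-1

Trace 6: π^k(6) = [6, 1] for k=0..1.
The orbit structure of x ↦ 6x mod 35: 20 orbits of sizes [2, 2, 2, 2, 2, 2, 2, 2, 2, 2, 2, 2, 2, 2, 2, 1, 1, 1, 1, 1].
35 − 20 = 15 transpositions; sign(π) = (−1)^15 = -1.
Via Zolotarev, sign(π_{6}) = (6|35) = -1.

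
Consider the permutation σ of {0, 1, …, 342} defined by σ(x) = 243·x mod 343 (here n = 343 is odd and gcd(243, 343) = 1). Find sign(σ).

Start at x=272: 272 → 240 → 10 → 29 → 187 → 165 → 307 → … (one orbit).
π_243 has 4 disjoint cycles with lengths [294, 42, 6, 1] on {0,…,342}.
4 cycles on 343: each ℓ→(−1)^(ℓ−1), product (−1)^339 = -1.
The Jacobi symbol (243|343) = -1 (Zolotarev) agrees.

-1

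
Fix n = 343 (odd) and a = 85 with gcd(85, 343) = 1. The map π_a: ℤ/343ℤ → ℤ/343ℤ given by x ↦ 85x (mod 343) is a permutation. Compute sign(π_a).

+1

Start at x=92: 92 → 274 → 309 → 197 → 281 → 218 → 8 → … (one orbit).
Cycle type of π: 49×6 + 7×6 + 1×7; total 19 cycles.
343 − 19 = 324 transpositions; sign(π) = (−1)^324 = +1.
The Jacobi symbol (85|343) = +1 (Zolotarev) agrees.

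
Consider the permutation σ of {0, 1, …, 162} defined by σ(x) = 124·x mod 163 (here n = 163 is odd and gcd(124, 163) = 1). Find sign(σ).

-1

Trace 108: π^k(108) = [108, 26, 127, 100, 12, 21, 159] for k=0..6.
2 cycles of lengths [162, 1].
n − c = 163 − 2 = 161; sign = (−1)^161 = -1.
Check: (124/163) = -1 by Zolotarev.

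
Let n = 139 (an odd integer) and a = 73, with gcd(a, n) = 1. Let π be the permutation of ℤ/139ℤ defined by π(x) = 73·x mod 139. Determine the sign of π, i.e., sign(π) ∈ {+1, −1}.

-1

Trace 86: π^k(86) = [86, 23, 11, 108, 100, 72, 113] for k=0..6.
π_73 has 2 disjoint cycles with lengths [138, 1] on {0,…,138}.
Σ(ℓ_i−1) = 139−2 = 137; sign = (−1)^137 = -1.
Via Zolotarev, sign(π_{73}) = (73|139) = -1.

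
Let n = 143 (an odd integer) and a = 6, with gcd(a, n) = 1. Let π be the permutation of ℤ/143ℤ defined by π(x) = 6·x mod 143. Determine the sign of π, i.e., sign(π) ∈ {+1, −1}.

+1

Trace 63: π^k(63) = [63, 92, 123, 23, 138, 113, 106] for k=0..6.
Cycle lengths of π_6 on ℤ/143ℤ: [60, 60, 12, 10, 1]; 5 cycles in total.
n − c = 143 − 5 = 138; sign = (−1)^138 = +1.
The Jacobi symbol (6|143) = +1 (Zolotarev) agrees.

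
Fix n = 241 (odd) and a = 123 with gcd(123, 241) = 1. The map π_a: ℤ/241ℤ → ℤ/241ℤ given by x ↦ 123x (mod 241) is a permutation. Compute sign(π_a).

Orbit of 232 under x↦123x: [232, 98, 4, 10, 25, 183, 96]… (length divides ord_241(123)).
5 cycles of lengths [60, 60, 60, 60, 1].
With 5 cycles on 241 points, sign = (−1)^{241−5} = +1.
(123|241)_J = +1 (Zolotarev's lemma cross-check).

+1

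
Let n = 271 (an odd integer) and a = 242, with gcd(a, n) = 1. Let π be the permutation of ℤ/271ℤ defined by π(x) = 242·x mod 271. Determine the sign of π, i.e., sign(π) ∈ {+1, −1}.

+1

Start at x=1: 1 → 242 → 28 → 1 (one orbit).
Cycle type of π: 3×90 + 1; total 91 cycles.
n − c = 271 − 91 = 180; sign = (−1)^180 = +1.
(242|271)_J = +1 (Zolotarev's lemma cross-check).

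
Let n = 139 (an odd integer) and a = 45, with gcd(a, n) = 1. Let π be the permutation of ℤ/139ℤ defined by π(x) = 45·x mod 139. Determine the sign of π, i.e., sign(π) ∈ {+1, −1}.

Orbit of 65 under x↦45x: [65, 6, 131, 57, 63, 55, 112]… (length divides ord_139(45)).
The orbit structure of x ↦ 45x mod 139: 7 orbits of sizes [23, 23, 23, 23, 23, 23, 1].
sign(π) = (−1)^{n − #cycles} = (−1)^{139−7} = (−1)^132 = +1.

+1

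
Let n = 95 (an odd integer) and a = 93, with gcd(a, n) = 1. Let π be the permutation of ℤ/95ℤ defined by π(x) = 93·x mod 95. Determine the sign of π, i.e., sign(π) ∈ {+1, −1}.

Trace 73: π^k(73) = [73, 44, 7, 81, 28, 39, 17] for k=0..6.
Cycle lengths of π_93 on ℤ/95ℤ: [36, 36, 9, 9, 4, 1]; 6 cycles in total.
Σ(ℓ_i−1) = 95−6 = 89; sign = (−1)^89 = -1.

-1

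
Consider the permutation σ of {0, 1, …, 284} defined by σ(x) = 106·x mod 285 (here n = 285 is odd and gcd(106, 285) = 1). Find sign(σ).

+1

Orbit of 121 under x↦106x: [121, 1, 106]… (length divides ord_285(106)).
Decompose π into cycles: lengths [3, 3, 3, 3, 3, 3, 3, 3, 3, 3, 3, 3, 3, 3, 3, 3, 3, 3, 3, 3, 3, 3, 3, 3, 3, 3, 3, 3, 3, 3, 3, 3, 3, 3, 3, 3, 3, 3, 3, 3, 3, 3, 3, 3, 3, 3, 3, 3, 3, 3, 3, 3, 3, 3, 3, 3, 3, 3, 3, 3, 3, 3, 3, 3, 3, 3, 3, 3, 3, 3, 3, 3, 3, 3, 3, 3, 3, 3, 3, 3, 3, 3, 3, 3, 3, 3, 3, 3, 3, 3, 1, 1, 1, 1, 1, 1, 1, 1, 1, 1, 1, 1, 1, 1, 1] (105 cycles, including the fixed point 0).
n − c = 285 − 105 = 180; sign = (−1)^180 = +1.
(106|285)_J = +1 (Zolotarev's lemma cross-check).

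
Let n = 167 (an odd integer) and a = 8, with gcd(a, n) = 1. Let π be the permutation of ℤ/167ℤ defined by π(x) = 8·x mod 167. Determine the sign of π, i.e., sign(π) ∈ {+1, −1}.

+1

Start at x=162: 162 → 127 → 14 → 112 → 61 → 154 → 63 → … (one orbit).
Cycle lengths of π_8 on ℤ/167ℤ: [83, 83, 1]; 3 cycles in total.
n − c = 167 − 3 = 164; sign = (−1)^164 = +1.
Via Zolotarev, sign(π_{8}) = (8|167) = +1.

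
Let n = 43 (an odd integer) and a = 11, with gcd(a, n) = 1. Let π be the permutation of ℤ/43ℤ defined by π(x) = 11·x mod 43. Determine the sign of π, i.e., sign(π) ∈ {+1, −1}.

+1

Start at x=1: 1 → 11 → 35 → 41 → 21 → 16 → 4 → 1 (one orbit).
Decompose π into cycles: lengths [7, 7, 7, 7, 7, 7, 1] (7 cycles, including the fixed point 0).
With 7 cycles on 43 points, sign = (−1)^{43−7} = +1.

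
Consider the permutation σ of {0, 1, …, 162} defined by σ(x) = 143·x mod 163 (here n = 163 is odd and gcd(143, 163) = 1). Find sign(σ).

+1

Orbit of 115 under x↦143x: [115, 145, 34, 135, 71, 47, 38]… (length divides ord_163(143)).
Cycle lengths of π_143 on ℤ/163ℤ: [81, 81, 1]; 3 cycles in total.
With 3 cycles on 163 points, sign = (−1)^{163−3} = +1.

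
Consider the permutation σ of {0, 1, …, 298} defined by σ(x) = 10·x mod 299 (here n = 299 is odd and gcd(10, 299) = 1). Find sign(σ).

-1

Trace 146: π^k(146) = [146, 264, 248, 88, 282, 129, 94] for k=0..6.
Decompose π into cycles: lengths [66, 66, 66, 66, 22, 6, 6, 1] (8 cycles, including the fixed point 0).
With 8 cycles on 299 points, sign = (−1)^{299−8} = -1.
Via Zolotarev, sign(π_{10}) = (10|299) = -1.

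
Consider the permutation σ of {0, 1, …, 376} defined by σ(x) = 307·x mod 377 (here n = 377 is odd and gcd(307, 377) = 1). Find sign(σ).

+1

Orbit of 70 under x↦307x: [70, 1, 307, 376]… (length divides ord_377(307)).
The orbit structure of x ↦ 307x mod 377: 95 orbits of sizes [4, 4, 4, 4, 4, 4, 4, 4, 4, 4, 4, 4, 4, 4, 4, 4, 4, 4, 4, 4, 4, 4, 4, 4, 4, 4, 4, 4, 4, 4, 4, 4, 4, 4, 4, 4, 4, 4, 4, 4, 4, 4, 4, 4, 4, 4, 4, 4, 4, 4, 4, 4, 4, 4, 4, 4, 4, 4, 4, 4, 4, 4, 4, 4, 4, 4, 4, 4, 4, 4, 4, 4, 4, 4, 4, 4, 4, 4, 4, 4, 4, 4, 4, 4, 4, 4, 4, 4, 4, 4, 4, 4, 4, 4, 1].
95 cycles on 377: each ℓ→(−1)^(ℓ−1), product (−1)^282 = +1.
The Jacobi symbol (307|377) = +1 (Zolotarev) agrees.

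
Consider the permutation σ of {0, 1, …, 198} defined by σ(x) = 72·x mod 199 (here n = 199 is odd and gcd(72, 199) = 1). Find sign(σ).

Trace 90: π^k(90) = [90, 112, 104, 125, 45, 56, 52] for k=0..6.
Decompose π into cycles: lengths [99, 99, 1] (3 cycles, including the fixed point 0).
199 − 3 = 196 transpositions; sign(π) = (−1)^196 = +1.

+1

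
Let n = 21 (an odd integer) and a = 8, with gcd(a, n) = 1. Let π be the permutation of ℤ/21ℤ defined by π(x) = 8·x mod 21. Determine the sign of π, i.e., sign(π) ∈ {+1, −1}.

-1

Trace 8: π^k(8) = [8, 1] for k=0..1.
Decompose π into cycles: lengths [2, 2, 2, 2, 2, 2, 2, 1, 1, 1, 1, 1, 1, 1] (14 cycles, including the fixed point 0).
14 cycles on 21: each ℓ→(−1)^(ℓ−1), product (−1)^7 = -1.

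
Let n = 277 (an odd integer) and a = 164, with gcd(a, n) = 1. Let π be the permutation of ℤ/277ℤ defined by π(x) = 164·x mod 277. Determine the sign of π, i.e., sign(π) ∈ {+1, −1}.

+1

Trace 264: π^k(264) = [264, 84, 203, 52, 218, 19, 69] for k=0..6.
Decompose π into cycles: lengths [23, 23, 23, 23, 23, 23, 23, 23, 23, 23, 23, 23, 1] (13 cycles, including the fixed point 0).
Σ(ℓ_i−1) = 277−13 = 264; sign = (−1)^264 = +1.
Via Zolotarev, sign(π_{164}) = (164|277) = +1.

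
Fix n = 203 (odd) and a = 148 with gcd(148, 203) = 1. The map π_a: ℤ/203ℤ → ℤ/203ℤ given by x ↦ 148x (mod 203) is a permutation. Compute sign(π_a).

Trace 71: π^k(71) = [71, 155, 1, 148, 183, 85, 197] for k=0..6.
π_148 has 14 disjoint cycles with lengths [28, 28, 28, 28, 28, 28, 28, 1, 1, 1, 1, 1, 1, 1] on {0,…,202}.
sign(π) = (−1)^{n − #cycles} = (−1)^{203−14} = (−1)^189 = -1.
Zolotarev: (148|203) = -1, matching the cycle-count sign.

-1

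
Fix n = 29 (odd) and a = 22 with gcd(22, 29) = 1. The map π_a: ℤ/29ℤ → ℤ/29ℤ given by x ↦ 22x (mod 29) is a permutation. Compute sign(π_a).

+1

Start at x=13: 13 → 25 → 28 → 7 → 9 → 24 → 6 → … (one orbit).
π_22 has 3 disjoint cycles with lengths [14, 14, 1] on {0,…,28}.
Σ(ℓ_i−1) = 29−3 = 26; sign = (−1)^26 = +1.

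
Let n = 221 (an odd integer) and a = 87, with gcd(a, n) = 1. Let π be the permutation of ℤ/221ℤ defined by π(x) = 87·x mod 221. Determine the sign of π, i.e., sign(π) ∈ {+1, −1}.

Start at x=217: 217 → 94 → 1 → 87 → 55 → 144 → 152 → … (one orbit).
π_87 has 15 disjoint cycles with lengths [24, 24, 24, 24, 24, 24, 24, 24, 8, 8, 3, 3, 3, 3, 1] on {0,…,220}.
sign(π) = (−1)^{n − #cycles} = (−1)^{221−15} = (−1)^206 = +1.

+1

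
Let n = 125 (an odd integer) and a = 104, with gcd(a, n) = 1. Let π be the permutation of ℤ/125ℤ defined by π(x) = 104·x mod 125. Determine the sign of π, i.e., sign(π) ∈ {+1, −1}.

+1

Trace 114: π^k(114) = [114, 106, 24, 121, 84, 111, 44] for k=0..6.
Cycle lengths of π_104 on ℤ/125ℤ: [50, 50, 10, 10, 2, 2, 1]; 7 cycles in total.
125 − 7 = 118 transpositions; sign(π) = (−1)^118 = +1.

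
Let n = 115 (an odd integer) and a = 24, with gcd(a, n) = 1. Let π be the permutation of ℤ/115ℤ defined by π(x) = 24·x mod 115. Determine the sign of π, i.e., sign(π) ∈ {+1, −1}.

+1

Orbit of 1 under x↦24x: [1, 24]… (length divides ord_115(24)).
The orbit structure of x ↦ 24x mod 115: 69 orbits of sizes [2, 2, 2, 2, 2, 2, 2, 2, 2, 2, 2, 2, 2, 2, 2, 2, 2, 2, 2, 2, 2, 2, 2, 2, 2, 2, 2, 2, 2, 2, 2, 2, 2, 2, 2, 2, 2, 2, 2, 2, 2, 2, 2, 2, 2, 2, 1, 1, 1, 1, 1, 1, 1, 1, 1, 1, 1, 1, 1, 1, 1, 1, 1, 1, 1, 1, 1, 1, 1].
sign(π) = (−1)^{n − #cycles} = (−1)^{115−69} = (−1)^46 = +1.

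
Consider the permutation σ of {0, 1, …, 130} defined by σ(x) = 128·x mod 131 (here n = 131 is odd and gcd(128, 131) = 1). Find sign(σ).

Orbit of 91 under x↦128x: [91, 120, 33, 32, 35, 26, 53]… (length divides ord_131(128)).
The orbit structure of x ↦ 128x mod 131: 2 orbits of sizes [130, 1].
sign(π) = (−1)^{n − #cycles} = (−1)^{131−2} = (−1)^129 = -1.
The Jacobi symbol (128|131) = -1 (Zolotarev) agrees.

-1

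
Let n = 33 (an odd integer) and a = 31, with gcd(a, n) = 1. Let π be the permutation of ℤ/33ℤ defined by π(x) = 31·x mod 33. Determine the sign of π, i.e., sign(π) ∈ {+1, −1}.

Orbit of 16 under x↦31x: [16, 1, 31, 4, 25]… (length divides ord_33(31)).
9 cycles of lengths [5, 5, 5, 5, 5, 5, 1, 1, 1].
sign(π) = (−1)^{n − #cycles} = (−1)^{33−9} = (−1)^24 = +1.

+1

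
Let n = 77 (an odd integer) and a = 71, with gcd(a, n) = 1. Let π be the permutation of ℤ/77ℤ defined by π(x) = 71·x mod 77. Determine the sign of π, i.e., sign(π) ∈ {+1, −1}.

+1

Orbit of 64 under x↦71x: [64, 1, 71, 36, 15]… (length divides ord_77(71)).
21 cycles of lengths [5, 5, 5, 5, 5, 5, 5, 5, 5, 5, 5, 5, 5, 5, 1, 1, 1, 1, 1, 1, 1].
21 cycles on 77: each ℓ→(−1)^(ℓ−1), product (−1)^56 = +1.
The Jacobi symbol (71|77) = +1 (Zolotarev) agrees.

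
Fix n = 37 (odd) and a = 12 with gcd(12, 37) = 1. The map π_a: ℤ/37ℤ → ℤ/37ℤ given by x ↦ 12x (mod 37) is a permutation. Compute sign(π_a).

+1

Trace 10: π^k(10) = [10, 9, 34, 1, 12, 33, 26] for k=0..6.
The orbit structure of x ↦ 12x mod 37: 5 orbits of sizes [9, 9, 9, 9, 1].
With 5 cycles on 37 points, sign = (−1)^{37−5} = +1.
The Jacobi symbol (12|37) = +1 (Zolotarev) agrees.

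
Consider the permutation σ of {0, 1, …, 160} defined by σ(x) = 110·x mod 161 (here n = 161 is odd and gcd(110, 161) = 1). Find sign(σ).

Trace 52: π^k(52) = [52, 85, 12, 32, 139, 156, 94] for k=0..6.
π_110 has 6 disjoint cycles with lengths [66, 66, 11, 11, 6, 1] on {0,…,160}.
Σ(ℓ_i−1) = 161−6 = 155; sign = (−1)^155 = -1.

-1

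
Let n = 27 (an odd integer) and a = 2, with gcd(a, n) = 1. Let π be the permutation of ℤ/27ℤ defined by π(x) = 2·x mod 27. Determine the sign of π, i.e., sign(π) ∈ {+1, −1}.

Orbit of 13 under x↦2x: [13, 26, 25, 23, 19, 11, 22]… (length divides ord_27(2)).
Cycle lengths of π_2 on ℤ/27ℤ: [18, 6, 2, 1]; 4 cycles in total.
sign(π) = (−1)^{n − #cycles} = (−1)^{27−4} = (−1)^23 = -1.
Via Zolotarev, sign(π_{2}) = (2|27) = -1.

-1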